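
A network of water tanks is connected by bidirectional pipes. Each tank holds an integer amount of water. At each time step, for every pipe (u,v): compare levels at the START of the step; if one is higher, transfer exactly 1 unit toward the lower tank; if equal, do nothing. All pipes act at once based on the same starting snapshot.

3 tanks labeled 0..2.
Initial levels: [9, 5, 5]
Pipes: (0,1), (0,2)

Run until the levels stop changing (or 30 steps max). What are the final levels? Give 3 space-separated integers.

Step 1: flows [0->1,0->2] -> levels [7 6 6]
Step 2: flows [0->1,0->2] -> levels [5 7 7]
Step 3: flows [1->0,2->0] -> levels [7 6 6]
  -> period-2 cycle: step 3 state = step 1 state; never stabilizes
  -> state at step 30: (30-1) mod 2 = 1, same as step 2 -> [5 7 7]

Answer: 5 7 7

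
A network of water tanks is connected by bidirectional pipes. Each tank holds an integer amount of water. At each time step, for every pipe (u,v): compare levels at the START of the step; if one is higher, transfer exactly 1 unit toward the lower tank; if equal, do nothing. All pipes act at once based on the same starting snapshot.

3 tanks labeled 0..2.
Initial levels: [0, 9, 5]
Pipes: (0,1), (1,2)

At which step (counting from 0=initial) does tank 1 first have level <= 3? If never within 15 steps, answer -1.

Answer: -1

Derivation:
Step 1: flows [1->0,1->2] -> levels [1 7 6]
Step 2: flows [1->0,1->2] -> levels [2 5 7]
Step 3: flows [1->0,2->1] -> levels [3 5 6]
Step 4: flows [1->0,2->1] -> levels [4 5 5]
Step 5: flows [1->0,1=2] -> levels [5 4 5]
Step 6: flows [0->1,2->1] -> levels [4 6 4]
Step 7: flows [1->0,1->2] -> levels [5 4 5]
  -> period-2 cycle (repeats step 5); tank 1 never drops to <=3
Tank 1 never reaches <=3 within 15 steps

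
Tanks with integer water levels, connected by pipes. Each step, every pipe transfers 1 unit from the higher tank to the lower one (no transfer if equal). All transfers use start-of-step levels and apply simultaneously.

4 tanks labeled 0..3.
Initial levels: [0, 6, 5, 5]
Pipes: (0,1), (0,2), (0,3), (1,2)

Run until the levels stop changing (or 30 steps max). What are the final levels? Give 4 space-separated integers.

Step 1: flows [1->0,2->0,3->0,1->2] -> levels [3 4 5 4]
Step 2: flows [1->0,2->0,3->0,2->1] -> levels [6 4 3 3]
Step 3: flows [0->1,0->2,0->3,1->2] -> levels [3 4 5 4]
  -> period-2 cycle: step 3 state = step 1 state; never stabilizes
  -> state at step 30: (30-1) mod 2 = 1, same as step 2 -> [6 4 3 3]

Answer: 6 4 3 3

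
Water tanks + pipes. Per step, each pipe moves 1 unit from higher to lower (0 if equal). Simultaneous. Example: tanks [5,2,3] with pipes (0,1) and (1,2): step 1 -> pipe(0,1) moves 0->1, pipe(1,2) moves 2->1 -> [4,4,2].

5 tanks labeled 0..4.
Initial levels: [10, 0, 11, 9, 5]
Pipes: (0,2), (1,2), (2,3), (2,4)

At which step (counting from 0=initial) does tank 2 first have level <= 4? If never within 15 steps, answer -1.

Step 1: flows [2->0,2->1,2->3,2->4] -> levels [11 1 7 10 6]
Step 2: flows [0->2,2->1,3->2,2->4] -> levels [10 2 7 9 7]
Step 3: flows [0->2,2->1,3->2,2=4] -> levels [9 3 8 8 7]
Step 4: flows [0->2,2->1,2=3,2->4] -> levels [8 4 7 8 8]
Step 5: flows [0->2,2->1,3->2,4->2] -> levels [7 5 9 7 7]
Step 6: flows [2->0,2->1,2->3,2->4] -> levels [8 6 5 8 8]
Step 7: flows [0->2,1->2,3->2,4->2] -> levels [7 5 9 7 7]
  -> period-2 cycle (repeats step 5); tank 2 never drops to <=4
Tank 2 never reaches <=4 within 15 steps

Answer: -1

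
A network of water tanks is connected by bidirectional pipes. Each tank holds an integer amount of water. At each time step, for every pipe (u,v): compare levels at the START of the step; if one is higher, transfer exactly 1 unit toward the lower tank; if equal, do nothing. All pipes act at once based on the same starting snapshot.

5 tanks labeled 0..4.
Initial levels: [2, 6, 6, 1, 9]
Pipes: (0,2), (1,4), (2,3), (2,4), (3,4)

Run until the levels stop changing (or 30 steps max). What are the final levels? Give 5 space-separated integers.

Answer: 5 5 3 6 5

Derivation:
Step 1: flows [2->0,4->1,2->3,4->2,4->3] -> levels [3 7 5 3 6]
Step 2: flows [2->0,1->4,2->3,4->2,4->3] -> levels [4 6 4 5 5]
Step 3: flows [0=2,1->4,3->2,4->2,3=4] -> levels [4 5 6 4 5]
Step 4: flows [2->0,1=4,2->3,2->4,4->3] -> levels [5 5 3 6 5]
Step 5: flows [0->2,1=4,3->2,4->2,3->4] -> levels [4 5 6 4 5]
  -> period-2 cycle: step 5 state = step 3 state; never stabilizes
  -> state at step 30: (30-3) mod 2 = 1, same as step 4 -> [5 5 3 6 5]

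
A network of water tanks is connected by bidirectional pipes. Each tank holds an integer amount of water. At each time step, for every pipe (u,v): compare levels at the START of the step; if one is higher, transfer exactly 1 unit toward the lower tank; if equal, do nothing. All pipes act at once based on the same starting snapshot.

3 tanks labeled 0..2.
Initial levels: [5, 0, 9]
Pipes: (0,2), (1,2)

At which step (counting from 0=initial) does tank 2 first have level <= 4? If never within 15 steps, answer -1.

Step 1: flows [2->0,2->1] -> levels [6 1 7]
Step 2: flows [2->0,2->1] -> levels [7 2 5]
Step 3: flows [0->2,2->1] -> levels [6 3 5]
Step 4: flows [0->2,2->1] -> levels [5 4 5]
Step 5: flows [0=2,2->1] -> levels [5 5 4]
Tank 2 first reaches <=4 at step 5

Answer: 5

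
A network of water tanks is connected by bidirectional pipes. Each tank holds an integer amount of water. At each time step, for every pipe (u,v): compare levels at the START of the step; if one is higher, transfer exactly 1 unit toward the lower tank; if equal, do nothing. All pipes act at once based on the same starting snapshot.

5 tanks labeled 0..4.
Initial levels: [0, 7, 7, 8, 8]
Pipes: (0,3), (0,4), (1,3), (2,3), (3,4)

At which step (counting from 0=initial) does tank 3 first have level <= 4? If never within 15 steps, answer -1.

Answer: 5

Derivation:
Step 1: flows [3->0,4->0,3->1,3->2,3=4] -> levels [2 8 8 5 7]
Step 2: flows [3->0,4->0,1->3,2->3,4->3] -> levels [4 7 7 7 5]
Step 3: flows [3->0,4->0,1=3,2=3,3->4] -> levels [6 7 7 5 5]
Step 4: flows [0->3,0->4,1->3,2->3,3=4] -> levels [4 6 6 8 6]
Step 5: flows [3->0,4->0,3->1,3->2,3->4] -> levels [6 7 7 4 6]
Tank 3 first reaches <=4 at step 5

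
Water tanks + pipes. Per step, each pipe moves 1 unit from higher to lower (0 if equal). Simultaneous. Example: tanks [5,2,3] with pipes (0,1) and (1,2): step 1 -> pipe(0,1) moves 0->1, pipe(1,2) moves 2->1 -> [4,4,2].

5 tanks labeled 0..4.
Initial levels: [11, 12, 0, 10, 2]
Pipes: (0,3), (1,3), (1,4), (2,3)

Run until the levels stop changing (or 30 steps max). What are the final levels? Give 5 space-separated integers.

Answer: 8 8 7 5 7

Derivation:
Step 1: flows [0->3,1->3,1->4,3->2] -> levels [10 10 1 11 3]
Step 2: flows [3->0,3->1,1->4,3->2] -> levels [11 10 2 8 4]
Step 3: flows [0->3,1->3,1->4,3->2] -> levels [10 8 3 9 5]
Step 4: flows [0->3,3->1,1->4,3->2] -> levels [9 8 4 8 6]
Step 5: flows [0->3,1=3,1->4,3->2] -> levels [8 7 5 8 7]
Step 6: flows [0=3,3->1,1=4,3->2] -> levels [8 8 6 6 7]
Step 7: flows [0->3,1->3,1->4,2=3] -> levels [7 6 6 8 8]
Step 8: flows [3->0,3->1,4->1,3->2] -> levels [8 8 7 5 7]
Step 9: flows [0->3,1->3,1->4,2->3] -> levels [7 6 6 8 8]
  -> period-2 cycle: step 9 state = step 7 state; never stabilizes
  -> state at step 30: (30-7) mod 2 = 1, same as step 8 -> [8 8 7 5 7]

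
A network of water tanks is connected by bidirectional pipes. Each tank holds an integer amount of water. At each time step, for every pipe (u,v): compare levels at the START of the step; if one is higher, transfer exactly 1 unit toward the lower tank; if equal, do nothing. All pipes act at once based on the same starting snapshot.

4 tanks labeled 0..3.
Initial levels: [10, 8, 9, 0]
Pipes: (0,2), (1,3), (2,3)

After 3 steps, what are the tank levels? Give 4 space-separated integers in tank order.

Answer: 8 5 8 6

Derivation:
Step 1: flows [0->2,1->3,2->3] -> levels [9 7 9 2]
Step 2: flows [0=2,1->3,2->3] -> levels [9 6 8 4]
Step 3: flows [0->2,1->3,2->3] -> levels [8 5 8 6]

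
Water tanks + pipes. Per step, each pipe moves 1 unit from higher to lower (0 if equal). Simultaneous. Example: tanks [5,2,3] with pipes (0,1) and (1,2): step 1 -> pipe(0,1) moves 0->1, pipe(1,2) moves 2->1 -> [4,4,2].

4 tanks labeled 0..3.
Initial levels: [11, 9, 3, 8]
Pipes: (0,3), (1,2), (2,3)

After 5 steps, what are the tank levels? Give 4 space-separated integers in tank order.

Answer: 8 7 9 7

Derivation:
Step 1: flows [0->3,1->2,3->2] -> levels [10 8 5 8]
Step 2: flows [0->3,1->2,3->2] -> levels [9 7 7 8]
Step 3: flows [0->3,1=2,3->2] -> levels [8 7 8 8]
Step 4: flows [0=3,2->1,2=3] -> levels [8 8 7 8]
Step 5: flows [0=3,1->2,3->2] -> levels [8 7 9 7]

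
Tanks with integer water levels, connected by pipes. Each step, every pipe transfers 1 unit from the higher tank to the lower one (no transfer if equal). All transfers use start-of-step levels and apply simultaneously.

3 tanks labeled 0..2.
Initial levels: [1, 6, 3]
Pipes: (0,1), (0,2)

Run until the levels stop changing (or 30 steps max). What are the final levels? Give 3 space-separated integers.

Answer: 2 4 4

Derivation:
Step 1: flows [1->0,2->0] -> levels [3 5 2]
Step 2: flows [1->0,0->2] -> levels [3 4 3]
Step 3: flows [1->0,0=2] -> levels [4 3 3]
Step 4: flows [0->1,0->2] -> levels [2 4 4]
Step 5: flows [1->0,2->0] -> levels [4 3 3]
  -> period-2 cycle: step 5 state = step 3 state; never stabilizes
  -> state at step 30: (30-3) mod 2 = 1, same as step 4 -> [2 4 4]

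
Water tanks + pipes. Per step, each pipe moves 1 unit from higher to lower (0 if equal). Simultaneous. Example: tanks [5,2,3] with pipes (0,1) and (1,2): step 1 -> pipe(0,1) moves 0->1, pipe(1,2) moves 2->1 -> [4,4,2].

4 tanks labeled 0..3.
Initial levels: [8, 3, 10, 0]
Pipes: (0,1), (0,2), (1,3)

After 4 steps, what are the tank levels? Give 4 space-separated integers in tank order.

Step 1: flows [0->1,2->0,1->3] -> levels [8 3 9 1]
Step 2: flows [0->1,2->0,1->3] -> levels [8 3 8 2]
Step 3: flows [0->1,0=2,1->3] -> levels [7 3 8 3]
Step 4: flows [0->1,2->0,1=3] -> levels [7 4 7 3]

Answer: 7 4 7 3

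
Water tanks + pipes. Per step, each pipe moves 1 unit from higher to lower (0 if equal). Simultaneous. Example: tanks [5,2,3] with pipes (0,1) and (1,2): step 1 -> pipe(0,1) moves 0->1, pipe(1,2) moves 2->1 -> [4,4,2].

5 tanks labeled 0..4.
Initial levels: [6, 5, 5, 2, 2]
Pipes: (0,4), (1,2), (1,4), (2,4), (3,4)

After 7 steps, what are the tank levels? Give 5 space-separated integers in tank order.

Step 1: flows [0->4,1=2,1->4,2->4,3=4] -> levels [5 4 4 2 5]
Step 2: flows [0=4,1=2,4->1,4->2,4->3] -> levels [5 5 5 3 2]
Step 3: flows [0->4,1=2,1->4,2->4,3->4] -> levels [4 4 4 2 6]
Step 4: flows [4->0,1=2,4->1,4->2,4->3] -> levels [5 5 5 3 2]
  -> period-2 cycle: step 4 state = step 2 state
  -> state at step 7: (7-2) mod 2 = 1, same as step 3 -> [4 4 4 2 6]

Answer: 4 4 4 2 6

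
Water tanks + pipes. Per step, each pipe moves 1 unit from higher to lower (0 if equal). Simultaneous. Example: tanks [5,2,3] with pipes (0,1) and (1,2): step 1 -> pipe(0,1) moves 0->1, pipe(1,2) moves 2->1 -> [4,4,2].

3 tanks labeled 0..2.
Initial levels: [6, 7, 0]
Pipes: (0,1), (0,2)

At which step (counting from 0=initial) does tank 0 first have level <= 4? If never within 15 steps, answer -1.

Step 1: flows [1->0,0->2] -> levels [6 6 1]
Step 2: flows [0=1,0->2] -> levels [5 6 2]
Step 3: flows [1->0,0->2] -> levels [5 5 3]
Step 4: flows [0=1,0->2] -> levels [4 5 4]
Tank 0 first reaches <=4 at step 4

Answer: 4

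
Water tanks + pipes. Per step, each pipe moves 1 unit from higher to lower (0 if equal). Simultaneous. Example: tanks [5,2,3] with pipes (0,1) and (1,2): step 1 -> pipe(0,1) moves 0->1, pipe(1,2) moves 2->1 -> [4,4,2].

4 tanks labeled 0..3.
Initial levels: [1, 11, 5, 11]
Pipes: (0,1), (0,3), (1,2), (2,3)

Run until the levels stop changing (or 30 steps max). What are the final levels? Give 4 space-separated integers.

Answer: 7 7 7 7

Derivation:
Step 1: flows [1->0,3->0,1->2,3->2] -> levels [3 9 7 9]
Step 2: flows [1->0,3->0,1->2,3->2] -> levels [5 7 9 7]
Step 3: flows [1->0,3->0,2->1,2->3] -> levels [7 7 7 7]
Step 4: flows [0=1,0=3,1=2,2=3] -> levels [7 7 7 7]
  -> stable (no change)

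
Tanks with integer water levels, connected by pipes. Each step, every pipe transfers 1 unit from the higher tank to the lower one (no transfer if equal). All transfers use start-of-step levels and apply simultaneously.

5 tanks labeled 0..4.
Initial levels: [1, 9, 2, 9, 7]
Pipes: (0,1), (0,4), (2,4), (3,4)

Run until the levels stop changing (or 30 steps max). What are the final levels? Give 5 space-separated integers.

Step 1: flows [1->0,4->0,4->2,3->4] -> levels [3 8 3 8 6]
Step 2: flows [1->0,4->0,4->2,3->4] -> levels [5 7 4 7 5]
Step 3: flows [1->0,0=4,4->2,3->4] -> levels [6 6 5 6 5]
Step 4: flows [0=1,0->4,2=4,3->4] -> levels [5 6 5 5 7]
Step 5: flows [1->0,4->0,4->2,4->3] -> levels [7 5 6 6 4]
Step 6: flows [0->1,0->4,2->4,3->4] -> levels [5 6 5 5 7]
  -> period-2 cycle: step 6 state = step 4 state; never stabilizes
  -> state at step 30: (30-4) mod 2 = 0, same as step 4 -> [5 6 5 5 7]

Answer: 5 6 5 5 7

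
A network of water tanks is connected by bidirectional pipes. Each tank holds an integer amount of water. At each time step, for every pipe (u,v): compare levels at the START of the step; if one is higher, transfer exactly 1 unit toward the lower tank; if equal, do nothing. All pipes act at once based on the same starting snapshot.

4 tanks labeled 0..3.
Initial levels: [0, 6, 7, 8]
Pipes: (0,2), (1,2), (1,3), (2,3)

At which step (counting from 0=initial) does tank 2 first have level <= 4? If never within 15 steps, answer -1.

Step 1: flows [2->0,2->1,3->1,3->2] -> levels [1 8 6 6]
Step 2: flows [2->0,1->2,1->3,2=3] -> levels [2 6 6 7]
Step 3: flows [2->0,1=2,3->1,3->2] -> levels [3 7 6 5]
Step 4: flows [2->0,1->2,1->3,2->3] -> levels [4 5 5 7]
Step 5: flows [2->0,1=2,3->1,3->2] -> levels [5 6 5 5]
Step 6: flows [0=2,1->2,1->3,2=3] -> levels [5 4 6 6]
Step 7: flows [2->0,2->1,3->1,2=3] -> levels [6 6 4 5]
Tank 2 first reaches <=4 at step 7

Answer: 7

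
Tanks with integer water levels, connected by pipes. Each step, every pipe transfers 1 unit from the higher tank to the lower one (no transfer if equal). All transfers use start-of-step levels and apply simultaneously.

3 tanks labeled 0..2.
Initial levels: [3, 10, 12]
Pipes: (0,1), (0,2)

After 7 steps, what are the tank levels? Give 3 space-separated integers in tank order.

Step 1: flows [1->0,2->0] -> levels [5 9 11]
Step 2: flows [1->0,2->0] -> levels [7 8 10]
Step 3: flows [1->0,2->0] -> levels [9 7 9]
Step 4: flows [0->1,0=2] -> levels [8 8 9]
Step 5: flows [0=1,2->0] -> levels [9 8 8]
Step 6: flows [0->1,0->2] -> levels [7 9 9]
Step 7: flows [1->0,2->0] -> levels [9 8 8]

Answer: 9 8 8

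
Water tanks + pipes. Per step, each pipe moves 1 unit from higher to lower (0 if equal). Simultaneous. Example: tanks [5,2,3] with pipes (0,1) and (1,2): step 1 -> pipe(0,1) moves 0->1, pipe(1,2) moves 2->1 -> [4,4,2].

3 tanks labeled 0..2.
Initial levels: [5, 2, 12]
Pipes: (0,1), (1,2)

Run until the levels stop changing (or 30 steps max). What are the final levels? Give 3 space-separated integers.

Answer: 6 7 6

Derivation:
Step 1: flows [0->1,2->1] -> levels [4 4 11]
Step 2: flows [0=1,2->1] -> levels [4 5 10]
Step 3: flows [1->0,2->1] -> levels [5 5 9]
Step 4: flows [0=1,2->1] -> levels [5 6 8]
Step 5: flows [1->0,2->1] -> levels [6 6 7]
Step 6: flows [0=1,2->1] -> levels [6 7 6]
Step 7: flows [1->0,1->2] -> levels [7 5 7]
Step 8: flows [0->1,2->1] -> levels [6 7 6]
  -> period-2 cycle: step 8 state = step 6 state; never stabilizes
  -> state at step 30: (30-6) mod 2 = 0, same as step 6 -> [6 7 6]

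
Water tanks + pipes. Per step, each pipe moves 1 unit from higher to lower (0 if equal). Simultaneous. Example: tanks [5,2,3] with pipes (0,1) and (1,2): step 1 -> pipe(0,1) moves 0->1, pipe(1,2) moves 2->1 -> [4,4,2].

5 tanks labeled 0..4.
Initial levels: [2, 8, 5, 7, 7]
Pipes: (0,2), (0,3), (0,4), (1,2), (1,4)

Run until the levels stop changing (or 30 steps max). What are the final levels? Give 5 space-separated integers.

Answer: 7 7 5 5 5

Derivation:
Step 1: flows [2->0,3->0,4->0,1->2,1->4] -> levels [5 6 5 6 7]
Step 2: flows [0=2,3->0,4->0,1->2,4->1] -> levels [7 6 6 5 5]
Step 3: flows [0->2,0->3,0->4,1=2,1->4] -> levels [4 5 7 6 7]
Step 4: flows [2->0,3->0,4->0,2->1,4->1] -> levels [7 7 5 5 5]
Step 5: flows [0->2,0->3,0->4,1->2,1->4] -> levels [4 5 7 6 7]
  -> period-2 cycle: step 5 state = step 3 state; never stabilizes
  -> state at step 30: (30-3) mod 2 = 1, same as step 4 -> [7 7 5 5 5]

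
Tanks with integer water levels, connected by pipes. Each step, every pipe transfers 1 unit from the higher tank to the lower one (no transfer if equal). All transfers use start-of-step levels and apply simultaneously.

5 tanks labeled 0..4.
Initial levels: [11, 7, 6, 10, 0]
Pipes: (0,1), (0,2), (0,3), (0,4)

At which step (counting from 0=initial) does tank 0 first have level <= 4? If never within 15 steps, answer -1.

Answer: 7

Derivation:
Step 1: flows [0->1,0->2,0->3,0->4] -> levels [7 8 7 11 1]
Step 2: flows [1->0,0=2,3->0,0->4] -> levels [8 7 7 10 2]
Step 3: flows [0->1,0->2,3->0,0->4] -> levels [6 8 8 9 3]
Step 4: flows [1->0,2->0,3->0,0->4] -> levels [8 7 7 8 4]
Step 5: flows [0->1,0->2,0=3,0->4] -> levels [5 8 8 8 5]
Step 6: flows [1->0,2->0,3->0,0=4] -> levels [8 7 7 7 5]
Step 7: flows [0->1,0->2,0->3,0->4] -> levels [4 8 8 8 6]
Tank 0 first reaches <=4 at step 7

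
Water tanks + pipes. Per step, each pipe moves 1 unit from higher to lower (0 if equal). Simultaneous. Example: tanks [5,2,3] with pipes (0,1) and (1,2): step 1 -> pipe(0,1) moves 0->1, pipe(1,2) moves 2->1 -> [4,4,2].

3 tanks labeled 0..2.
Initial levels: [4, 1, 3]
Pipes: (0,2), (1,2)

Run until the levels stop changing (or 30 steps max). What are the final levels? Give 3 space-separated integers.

Answer: 3 3 2

Derivation:
Step 1: flows [0->2,2->1] -> levels [3 2 3]
Step 2: flows [0=2,2->1] -> levels [3 3 2]
Step 3: flows [0->2,1->2] -> levels [2 2 4]
Step 4: flows [2->0,2->1] -> levels [3 3 2]
  -> period-2 cycle: step 4 state = step 2 state; never stabilizes
  -> state at step 30: (30-2) mod 2 = 0, same as step 2 -> [3 3 2]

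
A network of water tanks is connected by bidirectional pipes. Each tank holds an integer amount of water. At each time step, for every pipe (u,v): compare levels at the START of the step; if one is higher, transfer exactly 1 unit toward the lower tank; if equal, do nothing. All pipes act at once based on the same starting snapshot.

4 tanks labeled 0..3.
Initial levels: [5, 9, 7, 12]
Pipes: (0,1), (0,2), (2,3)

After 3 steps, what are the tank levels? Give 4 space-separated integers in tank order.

Answer: 7 8 9 9

Derivation:
Step 1: flows [1->0,2->0,3->2] -> levels [7 8 7 11]
Step 2: flows [1->0,0=2,3->2] -> levels [8 7 8 10]
Step 3: flows [0->1,0=2,3->2] -> levels [7 8 9 9]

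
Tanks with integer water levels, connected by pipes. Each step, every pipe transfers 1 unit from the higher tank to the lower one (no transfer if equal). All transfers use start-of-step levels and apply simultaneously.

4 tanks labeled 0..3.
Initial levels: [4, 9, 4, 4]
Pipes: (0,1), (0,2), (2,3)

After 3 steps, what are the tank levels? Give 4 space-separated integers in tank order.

Answer: 6 6 4 5

Derivation:
Step 1: flows [1->0,0=2,2=3] -> levels [5 8 4 4]
Step 2: flows [1->0,0->2,2=3] -> levels [5 7 5 4]
Step 3: flows [1->0,0=2,2->3] -> levels [6 6 4 5]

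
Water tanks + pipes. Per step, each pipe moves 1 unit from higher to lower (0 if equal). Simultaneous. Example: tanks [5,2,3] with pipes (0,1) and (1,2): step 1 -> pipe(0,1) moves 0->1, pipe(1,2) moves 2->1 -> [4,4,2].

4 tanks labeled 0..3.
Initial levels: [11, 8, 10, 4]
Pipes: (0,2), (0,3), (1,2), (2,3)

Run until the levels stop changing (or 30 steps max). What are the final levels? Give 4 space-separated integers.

Step 1: flows [0->2,0->3,2->1,2->3] -> levels [9 9 9 6]
Step 2: flows [0=2,0->3,1=2,2->3] -> levels [8 9 8 8]
Step 3: flows [0=2,0=3,1->2,2=3] -> levels [8 8 9 8]
Step 4: flows [2->0,0=3,2->1,2->3] -> levels [9 9 6 9]
Step 5: flows [0->2,0=3,1->2,3->2] -> levels [8 8 9 8]
  -> period-2 cycle: step 5 state = step 3 state; never stabilizes
  -> state at step 30: (30-3) mod 2 = 1, same as step 4 -> [9 9 6 9]

Answer: 9 9 6 9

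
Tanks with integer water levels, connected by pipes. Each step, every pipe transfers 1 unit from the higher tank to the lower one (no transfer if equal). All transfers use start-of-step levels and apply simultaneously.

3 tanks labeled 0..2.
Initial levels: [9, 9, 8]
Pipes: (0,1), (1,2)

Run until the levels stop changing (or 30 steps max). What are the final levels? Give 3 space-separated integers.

Step 1: flows [0=1,1->2] -> levels [9 8 9]
Step 2: flows [0->1,2->1] -> levels [8 10 8]
Step 3: flows [1->0,1->2] -> levels [9 8 9]
  -> period-2 cycle: step 3 state = step 1 state; never stabilizes
  -> state at step 30: (30-1) mod 2 = 1, same as step 2 -> [8 10 8]

Answer: 8 10 8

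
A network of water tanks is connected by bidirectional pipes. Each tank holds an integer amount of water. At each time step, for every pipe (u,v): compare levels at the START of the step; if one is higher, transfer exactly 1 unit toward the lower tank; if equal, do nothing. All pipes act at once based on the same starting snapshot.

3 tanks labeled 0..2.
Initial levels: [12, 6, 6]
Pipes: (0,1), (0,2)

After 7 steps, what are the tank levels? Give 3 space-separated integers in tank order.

Answer: 8 8 8

Derivation:
Step 1: flows [0->1,0->2] -> levels [10 7 7]
Step 2: flows [0->1,0->2] -> levels [8 8 8]
Step 3: flows [0=1,0=2] -> levels [8 8 8]
  -> stable; steps 4..7 unchanged -> [8 8 8]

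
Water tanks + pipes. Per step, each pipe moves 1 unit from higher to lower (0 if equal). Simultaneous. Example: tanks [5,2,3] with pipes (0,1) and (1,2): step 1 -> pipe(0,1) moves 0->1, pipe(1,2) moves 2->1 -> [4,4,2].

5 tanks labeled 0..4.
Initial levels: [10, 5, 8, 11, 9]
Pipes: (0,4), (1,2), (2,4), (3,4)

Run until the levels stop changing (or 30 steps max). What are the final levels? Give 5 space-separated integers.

Step 1: flows [0->4,2->1,4->2,3->4] -> levels [9 6 8 10 10]
Step 2: flows [4->0,2->1,4->2,3=4] -> levels [10 7 8 10 8]
Step 3: flows [0->4,2->1,2=4,3->4] -> levels [9 8 7 9 10]
Step 4: flows [4->0,1->2,4->2,4->3] -> levels [10 7 9 10 7]
Step 5: flows [0->4,2->1,2->4,3->4] -> levels [9 8 7 9 10]
  -> period-2 cycle: step 5 state = step 3 state; never stabilizes
  -> state at step 30: (30-3) mod 2 = 1, same as step 4 -> [10 7 9 10 7]

Answer: 10 7 9 10 7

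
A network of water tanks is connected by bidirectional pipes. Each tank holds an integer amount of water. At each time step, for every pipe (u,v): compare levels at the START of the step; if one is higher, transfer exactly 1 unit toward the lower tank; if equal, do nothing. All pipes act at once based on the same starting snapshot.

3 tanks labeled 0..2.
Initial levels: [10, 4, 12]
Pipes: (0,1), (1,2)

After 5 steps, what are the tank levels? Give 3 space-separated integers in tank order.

Step 1: flows [0->1,2->1] -> levels [9 6 11]
Step 2: flows [0->1,2->1] -> levels [8 8 10]
Step 3: flows [0=1,2->1] -> levels [8 9 9]
Step 4: flows [1->0,1=2] -> levels [9 8 9]
Step 5: flows [0->1,2->1] -> levels [8 10 8]

Answer: 8 10 8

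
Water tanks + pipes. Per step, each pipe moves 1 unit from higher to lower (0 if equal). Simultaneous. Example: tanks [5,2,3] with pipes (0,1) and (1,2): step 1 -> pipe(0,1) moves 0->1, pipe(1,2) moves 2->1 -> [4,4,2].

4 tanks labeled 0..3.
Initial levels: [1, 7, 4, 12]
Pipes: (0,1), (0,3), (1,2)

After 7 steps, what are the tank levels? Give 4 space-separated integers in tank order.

Answer: 7 5 6 6

Derivation:
Step 1: flows [1->0,3->0,1->2] -> levels [3 5 5 11]
Step 2: flows [1->0,3->0,1=2] -> levels [5 4 5 10]
Step 3: flows [0->1,3->0,2->1] -> levels [5 6 4 9]
Step 4: flows [1->0,3->0,1->2] -> levels [7 4 5 8]
Step 5: flows [0->1,3->0,2->1] -> levels [7 6 4 7]
Step 6: flows [0->1,0=3,1->2] -> levels [6 6 5 7]
Step 7: flows [0=1,3->0,1->2] -> levels [7 5 6 6]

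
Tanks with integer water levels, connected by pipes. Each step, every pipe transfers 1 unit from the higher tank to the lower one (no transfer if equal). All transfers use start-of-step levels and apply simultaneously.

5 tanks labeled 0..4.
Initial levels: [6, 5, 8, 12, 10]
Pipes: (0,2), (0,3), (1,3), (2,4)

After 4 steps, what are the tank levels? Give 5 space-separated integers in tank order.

Step 1: flows [2->0,3->0,3->1,4->2] -> levels [8 6 8 10 9]
Step 2: flows [0=2,3->0,3->1,4->2] -> levels [9 7 9 8 8]
Step 3: flows [0=2,0->3,3->1,2->4] -> levels [8 8 8 8 9]
Step 4: flows [0=2,0=3,1=3,4->2] -> levels [8 8 9 8 8]

Answer: 8 8 9 8 8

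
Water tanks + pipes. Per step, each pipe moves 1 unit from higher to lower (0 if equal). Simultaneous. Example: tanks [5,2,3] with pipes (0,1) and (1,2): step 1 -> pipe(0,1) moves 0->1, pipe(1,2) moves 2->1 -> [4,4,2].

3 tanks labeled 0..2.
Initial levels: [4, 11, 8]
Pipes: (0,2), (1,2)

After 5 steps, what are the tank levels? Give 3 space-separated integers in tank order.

Step 1: flows [2->0,1->2] -> levels [5 10 8]
Step 2: flows [2->0,1->2] -> levels [6 9 8]
Step 3: flows [2->0,1->2] -> levels [7 8 8]
Step 4: flows [2->0,1=2] -> levels [8 8 7]
Step 5: flows [0->2,1->2] -> levels [7 7 9]

Answer: 7 7 9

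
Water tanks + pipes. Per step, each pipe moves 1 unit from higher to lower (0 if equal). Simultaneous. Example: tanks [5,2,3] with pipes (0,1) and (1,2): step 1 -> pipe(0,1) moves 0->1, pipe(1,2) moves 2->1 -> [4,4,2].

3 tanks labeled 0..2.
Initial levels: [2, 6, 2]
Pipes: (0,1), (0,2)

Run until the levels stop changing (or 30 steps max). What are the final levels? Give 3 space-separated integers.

Answer: 2 4 4

Derivation:
Step 1: flows [1->0,0=2] -> levels [3 5 2]
Step 2: flows [1->0,0->2] -> levels [3 4 3]
Step 3: flows [1->0,0=2] -> levels [4 3 3]
Step 4: flows [0->1,0->2] -> levels [2 4 4]
Step 5: flows [1->0,2->0] -> levels [4 3 3]
  -> period-2 cycle: step 5 state = step 3 state; never stabilizes
  -> state at step 30: (30-3) mod 2 = 1, same as step 4 -> [2 4 4]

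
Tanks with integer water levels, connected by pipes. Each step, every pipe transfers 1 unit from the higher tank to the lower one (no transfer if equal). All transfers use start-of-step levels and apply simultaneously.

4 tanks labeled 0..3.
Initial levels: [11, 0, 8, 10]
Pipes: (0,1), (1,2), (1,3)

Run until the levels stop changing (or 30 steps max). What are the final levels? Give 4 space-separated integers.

Answer: 8 6 7 8

Derivation:
Step 1: flows [0->1,2->1,3->1] -> levels [10 3 7 9]
Step 2: flows [0->1,2->1,3->1] -> levels [9 6 6 8]
Step 3: flows [0->1,1=2,3->1] -> levels [8 8 6 7]
Step 4: flows [0=1,1->2,1->3] -> levels [8 6 7 8]
Step 5: flows [0->1,2->1,3->1] -> levels [7 9 6 7]
Step 6: flows [1->0,1->2,1->3] -> levels [8 6 7 8]
  -> period-2 cycle: step 6 state = step 4 state; never stabilizes
  -> state at step 30: (30-4) mod 2 = 0, same as step 4 -> [8 6 7 8]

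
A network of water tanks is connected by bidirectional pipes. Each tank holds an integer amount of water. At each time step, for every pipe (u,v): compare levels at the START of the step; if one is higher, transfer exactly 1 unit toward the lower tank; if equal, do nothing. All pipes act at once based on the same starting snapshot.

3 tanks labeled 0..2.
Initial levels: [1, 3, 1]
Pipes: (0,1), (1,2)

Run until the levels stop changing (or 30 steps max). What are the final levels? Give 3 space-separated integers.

Answer: 1 3 1

Derivation:
Step 1: flows [1->0,1->2] -> levels [2 1 2]
Step 2: flows [0->1,2->1] -> levels [1 3 1]
  -> period-2 cycle: step 2 state = step 0 state; never stabilizes
  -> state at step 30: (30-0) mod 2 = 0, same as step 0 -> [1 3 1]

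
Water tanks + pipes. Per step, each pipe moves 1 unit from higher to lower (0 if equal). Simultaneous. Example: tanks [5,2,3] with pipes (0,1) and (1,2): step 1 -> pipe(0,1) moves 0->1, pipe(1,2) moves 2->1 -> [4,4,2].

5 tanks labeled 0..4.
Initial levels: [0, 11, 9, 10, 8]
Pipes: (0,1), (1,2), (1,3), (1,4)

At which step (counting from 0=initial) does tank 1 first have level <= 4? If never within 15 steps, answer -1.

Step 1: flows [1->0,1->2,1->3,1->4] -> levels [1 7 10 11 9]
Step 2: flows [1->0,2->1,3->1,4->1] -> levels [2 9 9 10 8]
Step 3: flows [1->0,1=2,3->1,1->4] -> levels [3 8 9 9 9]
Step 4: flows [1->0,2->1,3->1,4->1] -> levels [4 10 8 8 8]
Step 5: flows [1->0,1->2,1->3,1->4] -> levels [5 6 9 9 9]
Step 6: flows [1->0,2->1,3->1,4->1] -> levels [6 8 8 8 8]
Step 7: flows [1->0,1=2,1=3,1=4] -> levels [7 7 8 8 8]
Step 8: flows [0=1,2->1,3->1,4->1] -> levels [7 10 7 7 7]
Step 9: flows [1->0,1->2,1->3,1->4] -> levels [8 6 8 8 8]
Step 10: flows [0->1,2->1,3->1,4->1] -> levels [7 10 7 7 7]
  -> period-2 cycle (repeats step 8); tank 1 never drops to <=4
Tank 1 never reaches <=4 within 15 steps

Answer: -1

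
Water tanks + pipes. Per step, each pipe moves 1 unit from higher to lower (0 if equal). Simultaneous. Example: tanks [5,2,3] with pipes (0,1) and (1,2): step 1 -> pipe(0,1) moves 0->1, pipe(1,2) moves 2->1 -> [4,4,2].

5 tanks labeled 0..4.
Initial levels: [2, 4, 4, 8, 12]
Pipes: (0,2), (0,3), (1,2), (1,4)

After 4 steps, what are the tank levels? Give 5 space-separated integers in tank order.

Answer: 4 6 6 6 8

Derivation:
Step 1: flows [2->0,3->0,1=2,4->1] -> levels [4 5 3 7 11]
Step 2: flows [0->2,3->0,1->2,4->1] -> levels [4 5 5 6 10]
Step 3: flows [2->0,3->0,1=2,4->1] -> levels [6 6 4 5 9]
Step 4: flows [0->2,0->3,1->2,4->1] -> levels [4 6 6 6 8]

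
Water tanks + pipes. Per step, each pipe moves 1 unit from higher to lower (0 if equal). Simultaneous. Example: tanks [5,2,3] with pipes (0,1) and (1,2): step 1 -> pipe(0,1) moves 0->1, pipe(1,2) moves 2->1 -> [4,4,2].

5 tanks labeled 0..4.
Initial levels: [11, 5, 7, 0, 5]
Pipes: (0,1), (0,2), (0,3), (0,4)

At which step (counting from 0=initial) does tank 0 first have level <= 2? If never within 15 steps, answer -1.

Step 1: flows [0->1,0->2,0->3,0->4] -> levels [7 6 8 1 6]
Step 2: flows [0->1,2->0,0->3,0->4] -> levels [5 7 7 2 7]
Step 3: flows [1->0,2->0,0->3,4->0] -> levels [7 6 6 3 6]
Step 4: flows [0->1,0->2,0->3,0->4] -> levels [3 7 7 4 7]
Step 5: flows [1->0,2->0,3->0,4->0] -> levels [7 6 6 3 6]
  -> period-2 cycle (repeats step 3); tank 0 never drops to <=2
Tank 0 never reaches <=2 within 15 steps

Answer: -1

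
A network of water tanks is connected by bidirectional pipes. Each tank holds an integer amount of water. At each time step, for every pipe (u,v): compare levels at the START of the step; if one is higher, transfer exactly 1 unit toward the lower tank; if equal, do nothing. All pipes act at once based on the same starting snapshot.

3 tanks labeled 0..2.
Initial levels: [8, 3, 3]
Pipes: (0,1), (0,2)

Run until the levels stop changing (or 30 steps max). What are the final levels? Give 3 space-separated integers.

Step 1: flows [0->1,0->2] -> levels [6 4 4]
Step 2: flows [0->1,0->2] -> levels [4 5 5]
Step 3: flows [1->0,2->0] -> levels [6 4 4]
  -> period-2 cycle: step 3 state = step 1 state; never stabilizes
  -> state at step 30: (30-1) mod 2 = 1, same as step 2 -> [4 5 5]

Answer: 4 5 5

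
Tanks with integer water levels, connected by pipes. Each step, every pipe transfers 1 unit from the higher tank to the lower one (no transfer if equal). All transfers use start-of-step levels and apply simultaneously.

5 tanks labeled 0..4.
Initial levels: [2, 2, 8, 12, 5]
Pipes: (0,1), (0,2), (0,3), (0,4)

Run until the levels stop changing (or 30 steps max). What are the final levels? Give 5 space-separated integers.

Step 1: flows [0=1,2->0,3->0,4->0] -> levels [5 2 7 11 4]
Step 2: flows [0->1,2->0,3->0,0->4] -> levels [5 3 6 10 5]
Step 3: flows [0->1,2->0,3->0,0=4] -> levels [6 4 5 9 5]
Step 4: flows [0->1,0->2,3->0,0->4] -> levels [4 5 6 8 6]
Step 5: flows [1->0,2->0,3->0,4->0] -> levels [8 4 5 7 5]
Step 6: flows [0->1,0->2,0->3,0->4] -> levels [4 5 6 8 6]
  -> period-2 cycle: step 6 state = step 4 state; never stabilizes
  -> state at step 30: (30-4) mod 2 = 0, same as step 4 -> [4 5 6 8 6]

Answer: 4 5 6 8 6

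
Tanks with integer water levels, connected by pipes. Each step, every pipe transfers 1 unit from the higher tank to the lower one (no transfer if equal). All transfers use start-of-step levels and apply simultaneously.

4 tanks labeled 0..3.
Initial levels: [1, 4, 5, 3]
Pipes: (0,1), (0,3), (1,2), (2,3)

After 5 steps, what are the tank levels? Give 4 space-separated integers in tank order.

Answer: 2 4 2 5

Derivation:
Step 1: flows [1->0,3->0,2->1,2->3] -> levels [3 4 3 3]
Step 2: flows [1->0,0=3,1->2,2=3] -> levels [4 2 4 3]
Step 3: flows [0->1,0->3,2->1,2->3] -> levels [2 4 2 5]
Step 4: flows [1->0,3->0,1->2,3->2] -> levels [4 2 4 3]
  -> period-2 cycle: step 4 state = step 2 state
  -> state at step 5: (5-2) mod 2 = 1, same as step 3 -> [2 4 2 5]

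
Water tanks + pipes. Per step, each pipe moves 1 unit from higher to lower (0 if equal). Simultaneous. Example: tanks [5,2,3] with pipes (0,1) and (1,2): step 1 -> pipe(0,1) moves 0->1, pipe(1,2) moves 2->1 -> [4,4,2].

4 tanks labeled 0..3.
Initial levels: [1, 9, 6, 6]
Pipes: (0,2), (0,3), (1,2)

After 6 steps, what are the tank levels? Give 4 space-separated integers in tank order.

Step 1: flows [2->0,3->0,1->2] -> levels [3 8 6 5]
Step 2: flows [2->0,3->0,1->2] -> levels [5 7 6 4]
Step 3: flows [2->0,0->3,1->2] -> levels [5 6 6 5]
Step 4: flows [2->0,0=3,1=2] -> levels [6 6 5 5]
Step 5: flows [0->2,0->3,1->2] -> levels [4 5 7 6]
Step 6: flows [2->0,3->0,2->1] -> levels [6 6 5 5]

Answer: 6 6 5 5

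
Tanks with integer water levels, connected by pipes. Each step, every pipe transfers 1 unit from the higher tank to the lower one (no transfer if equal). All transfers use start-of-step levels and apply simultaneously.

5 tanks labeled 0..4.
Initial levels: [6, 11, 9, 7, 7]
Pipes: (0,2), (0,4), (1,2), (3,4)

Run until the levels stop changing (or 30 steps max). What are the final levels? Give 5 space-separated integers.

Answer: 7 8 10 7 8

Derivation:
Step 1: flows [2->0,4->0,1->2,3=4] -> levels [8 10 9 7 6]
Step 2: flows [2->0,0->4,1->2,3->4] -> levels [8 9 9 6 8]
Step 3: flows [2->0,0=4,1=2,4->3] -> levels [9 9 8 7 7]
Step 4: flows [0->2,0->4,1->2,3=4] -> levels [7 8 10 7 8]
Step 5: flows [2->0,4->0,2->1,4->3] -> levels [9 9 8 8 6]
Step 6: flows [0->2,0->4,1->2,3->4] -> levels [7 8 10 7 8]
  -> period-2 cycle: step 6 state = step 4 state; never stabilizes
  -> state at step 30: (30-4) mod 2 = 0, same as step 4 -> [7 8 10 7 8]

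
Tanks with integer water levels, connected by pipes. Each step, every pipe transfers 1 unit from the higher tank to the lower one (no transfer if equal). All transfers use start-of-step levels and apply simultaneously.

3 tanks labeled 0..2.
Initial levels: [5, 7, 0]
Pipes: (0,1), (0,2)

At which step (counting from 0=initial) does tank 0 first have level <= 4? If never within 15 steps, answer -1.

Step 1: flows [1->0,0->2] -> levels [5 6 1]
Step 2: flows [1->0,0->2] -> levels [5 5 2]
Step 3: flows [0=1,0->2] -> levels [4 5 3]
Tank 0 first reaches <=4 at step 3

Answer: 3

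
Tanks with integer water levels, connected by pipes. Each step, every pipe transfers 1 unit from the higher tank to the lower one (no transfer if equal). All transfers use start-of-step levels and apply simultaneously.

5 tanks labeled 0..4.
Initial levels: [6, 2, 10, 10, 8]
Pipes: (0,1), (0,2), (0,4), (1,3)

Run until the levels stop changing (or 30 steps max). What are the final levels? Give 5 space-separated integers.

Step 1: flows [0->1,2->0,4->0,3->1] -> levels [7 4 9 9 7]
Step 2: flows [0->1,2->0,0=4,3->1] -> levels [7 6 8 8 7]
Step 3: flows [0->1,2->0,0=4,3->1] -> levels [7 8 7 7 7]
Step 4: flows [1->0,0=2,0=4,1->3] -> levels [8 6 7 8 7]
Step 5: flows [0->1,0->2,0->4,3->1] -> levels [5 8 8 7 8]
Step 6: flows [1->0,2->0,4->0,1->3] -> levels [8 6 7 8 7]
  -> period-2 cycle: step 6 state = step 4 state; never stabilizes
  -> state at step 30: (30-4) mod 2 = 0, same as step 4 -> [8 6 7 8 7]

Answer: 8 6 7 8 7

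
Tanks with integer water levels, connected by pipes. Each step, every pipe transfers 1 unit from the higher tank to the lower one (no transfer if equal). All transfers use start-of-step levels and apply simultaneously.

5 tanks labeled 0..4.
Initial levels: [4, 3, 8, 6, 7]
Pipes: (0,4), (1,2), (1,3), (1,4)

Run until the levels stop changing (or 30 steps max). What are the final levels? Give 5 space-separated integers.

Step 1: flows [4->0,2->1,3->1,4->1] -> levels [5 6 7 5 5]
Step 2: flows [0=4,2->1,1->3,1->4] -> levels [5 5 6 6 6]
Step 3: flows [4->0,2->1,3->1,4->1] -> levels [6 8 5 5 4]
Step 4: flows [0->4,1->2,1->3,1->4] -> levels [5 5 6 6 6]
  -> period-2 cycle: step 4 state = step 2 state; never stabilizes
  -> state at step 30: (30-2) mod 2 = 0, same as step 2 -> [5 5 6 6 6]

Answer: 5 5 6 6 6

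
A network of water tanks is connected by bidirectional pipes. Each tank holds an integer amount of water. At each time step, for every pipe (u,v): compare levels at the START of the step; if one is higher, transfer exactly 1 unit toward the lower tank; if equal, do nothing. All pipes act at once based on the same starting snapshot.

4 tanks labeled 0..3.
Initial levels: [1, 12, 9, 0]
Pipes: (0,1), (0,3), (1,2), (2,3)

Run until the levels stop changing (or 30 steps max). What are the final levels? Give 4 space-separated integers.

Answer: 7 4 7 4

Derivation:
Step 1: flows [1->0,0->3,1->2,2->3] -> levels [1 10 9 2]
Step 2: flows [1->0,3->0,1->2,2->3] -> levels [3 8 9 2]
Step 3: flows [1->0,0->3,2->1,2->3] -> levels [3 8 7 4]
Step 4: flows [1->0,3->0,1->2,2->3] -> levels [5 6 7 4]
Step 5: flows [1->0,0->3,2->1,2->3] -> levels [5 6 5 6]
Step 6: flows [1->0,3->0,1->2,3->2] -> levels [7 4 7 4]
Step 7: flows [0->1,0->3,2->1,2->3] -> levels [5 6 5 6]
  -> period-2 cycle: step 7 state = step 5 state; never stabilizes
  -> state at step 30: (30-5) mod 2 = 1, same as step 6 -> [7 4 7 4]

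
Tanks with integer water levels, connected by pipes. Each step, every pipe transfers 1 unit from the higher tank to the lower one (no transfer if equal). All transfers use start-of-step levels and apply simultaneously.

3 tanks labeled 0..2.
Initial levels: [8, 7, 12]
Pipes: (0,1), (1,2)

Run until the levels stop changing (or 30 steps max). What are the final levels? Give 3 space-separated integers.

Answer: 9 9 9

Derivation:
Step 1: flows [0->1,2->1] -> levels [7 9 11]
Step 2: flows [1->0,2->1] -> levels [8 9 10]
Step 3: flows [1->0,2->1] -> levels [9 9 9]
Step 4: flows [0=1,1=2] -> levels [9 9 9]
  -> stable (no change)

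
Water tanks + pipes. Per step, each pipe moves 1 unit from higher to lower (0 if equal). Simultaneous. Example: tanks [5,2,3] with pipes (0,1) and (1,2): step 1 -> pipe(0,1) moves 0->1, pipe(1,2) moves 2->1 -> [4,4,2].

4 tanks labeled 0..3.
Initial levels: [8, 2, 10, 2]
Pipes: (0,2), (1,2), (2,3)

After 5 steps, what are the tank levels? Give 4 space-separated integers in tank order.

Answer: 6 6 4 6

Derivation:
Step 1: flows [2->0,2->1,2->3] -> levels [9 3 7 3]
Step 2: flows [0->2,2->1,2->3] -> levels [8 4 6 4]
Step 3: flows [0->2,2->1,2->3] -> levels [7 5 5 5]
Step 4: flows [0->2,1=2,2=3] -> levels [6 5 6 5]
Step 5: flows [0=2,2->1,2->3] -> levels [6 6 4 6]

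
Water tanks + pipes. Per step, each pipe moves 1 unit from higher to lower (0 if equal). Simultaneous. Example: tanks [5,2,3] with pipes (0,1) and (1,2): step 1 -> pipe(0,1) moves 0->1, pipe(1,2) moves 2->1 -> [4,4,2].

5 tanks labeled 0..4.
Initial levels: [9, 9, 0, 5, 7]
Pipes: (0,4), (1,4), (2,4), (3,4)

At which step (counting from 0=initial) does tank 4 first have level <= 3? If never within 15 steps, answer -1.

Step 1: flows [0->4,1->4,4->2,4->3] -> levels [8 8 1 6 7]
Step 2: flows [0->4,1->4,4->2,4->3] -> levels [7 7 2 7 7]
Step 3: flows [0=4,1=4,4->2,3=4] -> levels [7 7 3 7 6]
Step 4: flows [0->4,1->4,4->2,3->4] -> levels [6 6 4 6 8]
Step 5: flows [4->0,4->1,4->2,4->3] -> levels [7 7 5 7 4]
Step 6: flows [0->4,1->4,2->4,3->4] -> levels [6 6 4 6 8]
  -> period-2 cycle (repeats step 4); tank 4 never drops to <=3
Tank 4 never reaches <=3 within 15 steps

Answer: -1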